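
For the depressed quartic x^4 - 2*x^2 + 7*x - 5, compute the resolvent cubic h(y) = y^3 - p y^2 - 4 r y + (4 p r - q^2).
h(y) = y^3 + 2*y^2 + 20*y - 9

Identify coefficients: p = -2, q = 7, r = -5.
Plug into h(y) = y^3 - p y^2 - 4 r y + (4 p r - q^2):
  h(y) = y^3 - (-2) y^2 - 4*(-5) y + (4*(-2)*(-5) - (7)^2)
       = y^3 + (2) y^2 + (20) y + (-9).
Simplifying: h(y) = y^3 + 2*y^2 + 20*y - 9.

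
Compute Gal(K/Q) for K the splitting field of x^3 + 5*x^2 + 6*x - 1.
Gal(K/Q) = S_3 (symmetric group of order 6)

Compute the discriminant of x^3 + (5)*x^2 + (6)*x + (-1): Δ = -31. Since Δ is not a rational square, the Galois group is not contained in A_3; it must be the full S_3 (irreducibility of the cubic rules out anything smaller).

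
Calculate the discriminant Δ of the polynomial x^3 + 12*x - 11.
Δ = -10179

For a depressed cubic x^3 + p x + q the discriminant is Δ = -4 p^3 - 27 q^2 = -4*(12)^3 - 27*(-11)^2 = -6912 - 3267 = -10179.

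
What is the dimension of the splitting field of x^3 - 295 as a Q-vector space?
[K:Q] = 6

x^3 - 295 has one real root r = 295^(1/3) and two complex roots r*zeta_3, r*zeta_3^2 where zeta_3 = e^(2*pi*i/3). The splitting field is Q(r, zeta_3). [Q(r):Q] = 3 and [Q(zeta_3):Q] = 2 with gcd = 1, so [Q(r, zeta_3):Q] = 3 * 2 = 6.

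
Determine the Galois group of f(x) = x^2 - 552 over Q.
Gal(K/Q) = Z/2Z (cyclic of order 2)

x^2 - 552 is irreducible over Q since 552 is not a rational square. The splitting field Q(sqrt(552)) has degree 2 over Q, and its unique nontrivial automorphism is sqrt(552) ↦ -sqrt(552). Hence Gal(Q(sqrt(552))/Q) = Z/2Z.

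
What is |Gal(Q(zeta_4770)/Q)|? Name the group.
|Gal(Q(zeta_4770)/Q)| = phi(4770) = 1248; group ≅ (Z/4770Z)^* ≅ Z/4Z × Z/6Z × Z/52Z

The n-th cyclotomic polynomial Φ_4770(x) is the minimal polynomial of zeta_4770 over Q and has degree phi(4770) = 1248. So Q(zeta_4770) is a degree-1248 Galois extension with Galois group (Z/4770Z)^*. By CRT, (Z/4770Z)^* ≅ (Z/2Z)^* × (Z/9Z)^* × (Z/5Z)^* × (Z/53Z)^*. Each prime-power unit group is (Z/2Z)^* ≅ trivial group (order 1); (Z/9Z)^* ≅ Z/6Z; (Z/5Z)^* ≅ Z/4Z; (Z/53Z)^* ≅ Z/52Z. Hence Gal(Q(zeta_4770)/Q) ≅ Z/4Z × Z/6Z × Z/52Z.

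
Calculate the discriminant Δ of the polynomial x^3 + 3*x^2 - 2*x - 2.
Δ = 392

For x^3 + a x^2 + b x + c the discriminant is Δ = 18 a b c - 4 a^3 c + a^2 b^2 - 4 b^3 - 27 c^2.
Plug a = 3, b = -2, c = -2:
  18*(3)*(-2)*(-2) - 4*(3)^3*(-2) + (3)^2*(-2)^2 - 4*(-2)^3 - 27*(-2)^2
  = 216 + (216) + 36 + (32) + (-108)
  = 392.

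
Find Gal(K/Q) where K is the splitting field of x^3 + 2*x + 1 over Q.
Gal(K/Q) = S_3 (symmetric group of order 6)

Compute the discriminant of x^3 + (0)*x^2 + (2)*x + (1): Δ = -59. Since Δ is not a rational square, the Galois group is not contained in A_3; it must be the full S_3 (irreducibility of the cubic rules out anything smaller).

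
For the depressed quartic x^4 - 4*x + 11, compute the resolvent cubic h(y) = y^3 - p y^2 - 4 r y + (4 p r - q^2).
h(y) = y^3 - 44*y - 16

Identify coefficients: p = 0, q = -4, r = 11.
Plug into h(y) = y^3 - p y^2 - 4 r y + (4 p r - q^2):
  h(y) = y^3 - (0) y^2 - 4*(11) y + (4*(0)*(11) - (-4)^2)
       = y^3 + (0) y^2 + (-44) y + (-16).
Simplifying: h(y) = y^3 - 44*y - 16.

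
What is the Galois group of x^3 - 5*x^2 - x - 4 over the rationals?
Gal(K/Q) = S_3 (symmetric group of order 6)

Compute the discriminant of x^3 + (-5)*x^2 + (-1)*x + (-4): Δ = -2763. Since Δ is not a rational square, the Galois group is not contained in A_3; it must be the full S_3 (irreducibility of the cubic rules out anything smaller).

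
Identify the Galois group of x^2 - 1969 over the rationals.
Gal(K/Q) = Z/2Z (cyclic of order 2)

x^2 - 1969 is irreducible over Q since 1969 is not a rational square. The splitting field Q(sqrt(1969)) has degree 2 over Q, and its unique nontrivial automorphism is sqrt(1969) ↦ -sqrt(1969). Hence Gal(Q(sqrt(1969))/Q) = Z/2Z.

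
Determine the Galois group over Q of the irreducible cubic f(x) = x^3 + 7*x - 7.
Gal(K/Q) = S_3 (symmetric group of order 6)

Compute the discriminant of x^3 + (0)*x^2 + (7)*x + (-7): Δ = -2695. Since Δ is not a rational square, the Galois group is not contained in A_3; it must be the full S_3 (irreducibility of the cubic rules out anything smaller).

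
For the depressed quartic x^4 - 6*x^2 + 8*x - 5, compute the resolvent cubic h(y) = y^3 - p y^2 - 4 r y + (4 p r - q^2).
h(y) = y^3 + 6*y^2 + 20*y + 56

Identify coefficients: p = -6, q = 8, r = -5.
Plug into h(y) = y^3 - p y^2 - 4 r y + (4 p r - q^2):
  h(y) = y^3 - (-6) y^2 - 4*(-5) y + (4*(-6)*(-5) - (8)^2)
       = y^3 + (6) y^2 + (20) y + (56).
Simplifying: h(y) = y^3 + 6*y^2 + 20*y + 56.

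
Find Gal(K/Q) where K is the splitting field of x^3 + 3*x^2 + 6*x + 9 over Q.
Gal(K/Q) = S_3 (symmetric group of order 6)

Compute the discriminant of x^3 + (3)*x^2 + (6)*x + (9): Δ = -783. Since Δ is not a rational square, the Galois group is not contained in A_3; it must be the full S_3 (irreducibility of the cubic rules out anything smaller).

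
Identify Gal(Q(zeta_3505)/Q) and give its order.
|Gal(Q(zeta_3505)/Q)| = phi(3505) = 2800; group ≅ (Z/3505Z)^* ≅ Z/4Z × Z/700Z

The n-th cyclotomic polynomial Φ_3505(x) is the minimal polynomial of zeta_3505 over Q and has degree phi(3505) = 2800. So Q(zeta_3505) is a degree-2800 Galois extension with Galois group (Z/3505Z)^*. By CRT, (Z/3505Z)^* ≅ (Z/5Z)^* × (Z/701Z)^*. Each prime-power unit group is (Z/5Z)^* ≅ Z/4Z; (Z/701Z)^* ≅ Z/700Z. Hence Gal(Q(zeta_3505)/Q) ≅ Z/4Z × Z/700Z.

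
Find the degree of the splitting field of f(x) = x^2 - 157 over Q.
[K:Q] = 2

The polynomial x^2 - 157 is irreducible over Q since 157 is not a perfect square. Its splitting field is Q(sqrt(157)), which has degree 2 over Q.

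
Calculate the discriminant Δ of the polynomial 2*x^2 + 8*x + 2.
Δ = 48

For a quadratic a x^2 + b x + c the discriminant is Δ = b^2 - 4ac = (8)^2 - 4*(2)*(2) = 64 - (16) = 48.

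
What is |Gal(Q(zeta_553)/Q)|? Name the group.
|Gal(Q(zeta_553)/Q)| = phi(553) = 468; group ≅ (Z/553Z)^* ≅ Z/6Z × Z/78Z

The n-th cyclotomic polynomial Φ_553(x) is the minimal polynomial of zeta_553 over Q and has degree phi(553) = 468. So Q(zeta_553) is a degree-468 Galois extension with Galois group (Z/553Z)^*. By CRT, (Z/553Z)^* ≅ (Z/7Z)^* × (Z/79Z)^*. Each prime-power unit group is (Z/7Z)^* ≅ Z/6Z; (Z/79Z)^* ≅ Z/78Z. Hence Gal(Q(zeta_553)/Q) ≅ Z/6Z × Z/78Z.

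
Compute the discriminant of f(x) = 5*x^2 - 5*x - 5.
Δ = 125

For a quadratic a x^2 + b x + c the discriminant is Δ = b^2 - 4ac = (-5)^2 - 4*(5)*(-5) = 25 - (-100) = 125.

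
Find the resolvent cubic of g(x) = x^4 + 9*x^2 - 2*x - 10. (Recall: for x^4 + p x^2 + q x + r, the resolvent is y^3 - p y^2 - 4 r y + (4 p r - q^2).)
h(y) = y^3 - 9*y^2 + 40*y - 364

Identify coefficients: p = 9, q = -2, r = -10.
Plug into h(y) = y^3 - p y^2 - 4 r y + (4 p r - q^2):
  h(y) = y^3 - (9) y^2 - 4*(-10) y + (4*(9)*(-10) - (-2)^2)
       = y^3 + (-9) y^2 + (40) y + (-364).
Simplifying: h(y) = y^3 - 9*y^2 + 40*y - 364.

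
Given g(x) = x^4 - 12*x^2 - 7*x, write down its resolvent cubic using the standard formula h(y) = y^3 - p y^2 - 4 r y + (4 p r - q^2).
h(y) = y^3 + 12*y^2 - 49

Identify coefficients: p = -12, q = -7, r = 0.
Plug into h(y) = y^3 - p y^2 - 4 r y + (4 p r - q^2):
  h(y) = y^3 - (-12) y^2 - 4*(0) y + (4*(-12)*(0) - (-7)^2)
       = y^3 + (12) y^2 + (0) y + (-49).
Simplifying: h(y) = y^3 + 12*y^2 - 49.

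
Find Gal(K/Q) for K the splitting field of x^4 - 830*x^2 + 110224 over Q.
Gal(K/Q) = Z/2Z (cyclic of order 2)

f factors as (x^2 - 664)(x^2 - 166), so the splitting field is K = Q(sqrt(664), sqrt(166)). The squarefree part of 664 is 166 and the squarefree part of 166 is also 166, so sqrt(664) and sqrt(166) are both rational multiples of sqrt(166). Hence Q(sqrt(664)) = Q(sqrt(166)) = Q(sqrt(166)), and the splitting field collapses to a single degree-2 extension with Galois group Z/2Z.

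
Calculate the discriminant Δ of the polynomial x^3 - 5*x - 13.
Δ = -4063

For a depressed cubic x^3 + p x + q the discriminant is Δ = -4 p^3 - 27 q^2 = -4*(-5)^3 - 27*(-13)^2 = 500 - 4563 = -4063.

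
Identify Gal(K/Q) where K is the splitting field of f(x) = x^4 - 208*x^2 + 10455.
Gal(K/Q) = V_4 (Klein four-group, Z/2Z × Z/2Z)

f factors as (x^2 - 85)(x^2 - 123), so the splitting field is K = Q(sqrt(85), sqrt(123)). The elements 85, 123, 10455 are all non-squares in Q, so sqrt(85) and sqrt(123) generate independent quadratic extensions. Thus [K:Q] = 4 and Gal(K/Q) is generated by the two order-2 automorphisms sqrt(85) ↦ -sqrt(85) and sqrt(123) ↦ -sqrt(123), giving V_4.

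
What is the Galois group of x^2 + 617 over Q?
Gal(K/Q) = Z/2Z (cyclic of order 2)

x^2 + 617 is irreducible over Q since -617 is not a rational square. The splitting field Q(sqrt(-617)) has degree 2 over Q, and its unique nontrivial automorphism is sqrt(-617) ↦ -sqrt(-617). Hence Gal(Q(sqrt(-617))/Q) = Z/2Z.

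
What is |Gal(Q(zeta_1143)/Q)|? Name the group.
|Gal(Q(zeta_1143)/Q)| = phi(1143) = 756; group ≅ (Z/1143Z)^* ≅ Z/6Z × Z/126Z

The n-th cyclotomic polynomial Φ_1143(x) is the minimal polynomial of zeta_1143 over Q and has degree phi(1143) = 756. So Q(zeta_1143) is a degree-756 Galois extension with Galois group (Z/1143Z)^*. By CRT, (Z/1143Z)^* ≅ (Z/9Z)^* × (Z/127Z)^*. Each prime-power unit group is (Z/9Z)^* ≅ Z/6Z; (Z/127Z)^* ≅ Z/126Z. Hence Gal(Q(zeta_1143)/Q) ≅ Z/6Z × Z/126Z.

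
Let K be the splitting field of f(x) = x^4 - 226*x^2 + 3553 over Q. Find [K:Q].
[K:Q] = 4

f factors as (x^2 - 209)(x^2 - 17); the splitting field is K = Q(sqrt(209), sqrt(17)). Since 209, 17, and 3553 are all non-squares in Q, the three subfields Q(sqrt(209)), Q(sqrt(17)), Q(sqrt(3553)) are distinct degree-2 extensions, so [K:Q] = 4 (Klein four Galois group).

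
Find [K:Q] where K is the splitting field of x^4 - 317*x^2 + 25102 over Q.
[K:Q] = 4

f factors as (x^2 - 154)(x^2 - 163); the splitting field is K = Q(sqrt(154), sqrt(163)). Since 154, 163, and 25102 are all non-squares in Q, the three subfields Q(sqrt(154)), Q(sqrt(163)), Q(sqrt(25102)) are distinct degree-2 extensions, so [K:Q] = 4 (Klein four Galois group).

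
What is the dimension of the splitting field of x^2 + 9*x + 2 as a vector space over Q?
[K:Q] = 2

The discriminant of x^2 + (9)*x + (2) is b^2 - 4c = 81 - (8) = 73. Since 73 is not a perfect square in Q, the polynomial is irreducible over Q. Its two roots generate a degree-2 extension, so [K:Q] = 2.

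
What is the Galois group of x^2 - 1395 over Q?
Gal(K/Q) = Z/2Z (cyclic of order 2)

x^2 - 1395 is irreducible over Q since 1395 is not a rational square. The splitting field Q(sqrt(1395)) has degree 2 over Q, and its unique nontrivial automorphism is sqrt(1395) ↦ -sqrt(1395). Hence Gal(Q(sqrt(1395))/Q) = Z/2Z.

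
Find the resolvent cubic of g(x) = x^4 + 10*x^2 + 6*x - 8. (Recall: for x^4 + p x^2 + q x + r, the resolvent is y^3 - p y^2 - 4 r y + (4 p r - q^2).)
h(y) = y^3 - 10*y^2 + 32*y - 356

Identify coefficients: p = 10, q = 6, r = -8.
Plug into h(y) = y^3 - p y^2 - 4 r y + (4 p r - q^2):
  h(y) = y^3 - (10) y^2 - 4*(-8) y + (4*(10)*(-8) - (6)^2)
       = y^3 + (-10) y^2 + (32) y + (-356).
Simplifying: h(y) = y^3 - 10*y^2 + 32*y - 356.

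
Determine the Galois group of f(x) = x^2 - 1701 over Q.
Gal(K/Q) = Z/2Z (cyclic of order 2)

x^2 - 1701 is irreducible over Q since 1701 is not a rational square. The splitting field Q(sqrt(1701)) has degree 2 over Q, and its unique nontrivial automorphism is sqrt(1701) ↦ -sqrt(1701). Hence Gal(Q(sqrt(1701))/Q) = Z/2Z.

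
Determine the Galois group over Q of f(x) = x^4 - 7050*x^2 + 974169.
Gal(K/Q) = Z/2Z (cyclic of order 2)

f factors as (x^2 - 6909)(x^2 - 141), so the splitting field is K = Q(sqrt(6909), sqrt(141)). The squarefree part of 6909 is 141 and the squarefree part of 141 is also 141, so sqrt(6909) and sqrt(141) are both rational multiples of sqrt(141). Hence Q(sqrt(6909)) = Q(sqrt(141)) = Q(sqrt(141)), and the splitting field collapses to a single degree-2 extension with Galois group Z/2Z.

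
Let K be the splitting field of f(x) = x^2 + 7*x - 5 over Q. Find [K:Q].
[K:Q] = 2

The discriminant of x^2 + (7)*x + (-5) is b^2 - 4c = 49 - (-20) = 69. Since 69 is not a perfect square in Q, the polynomial is irreducible over Q. Its two roots generate a degree-2 extension, so [K:Q] = 2.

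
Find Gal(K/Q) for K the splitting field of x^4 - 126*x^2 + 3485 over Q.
Gal(K/Q) = V_4 (Klein four-group, Z/2Z × Z/2Z)

f factors as (x^2 - 85)(x^2 - 41), so the splitting field is K = Q(sqrt(85), sqrt(41)). The elements 85, 41, 3485 are all non-squares in Q, so sqrt(85) and sqrt(41) generate independent quadratic extensions. Thus [K:Q] = 4 and Gal(K/Q) is generated by the two order-2 automorphisms sqrt(85) ↦ -sqrt(85) and sqrt(41) ↦ -sqrt(41), giving V_4.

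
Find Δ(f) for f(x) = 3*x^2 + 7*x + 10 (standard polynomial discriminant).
Δ = -71

For a quadratic a x^2 + b x + c the discriminant is Δ = b^2 - 4ac = (7)^2 - 4*(3)*(10) = 49 - (120) = -71.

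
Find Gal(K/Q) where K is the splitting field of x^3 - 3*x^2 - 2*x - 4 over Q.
Gal(K/Q) = S_3 (symmetric group of order 6)

Compute the discriminant of x^3 + (-3)*x^2 + (-2)*x + (-4): Δ = -1228. Since Δ is not a rational square, the Galois group is not contained in A_3; it must be the full S_3 (irreducibility of the cubic rules out anything smaller).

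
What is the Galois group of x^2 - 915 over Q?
Gal(K/Q) = Z/2Z (cyclic of order 2)

x^2 - 915 is irreducible over Q since 915 is not a rational square. The splitting field Q(sqrt(915)) has degree 2 over Q, and its unique nontrivial automorphism is sqrt(915) ↦ -sqrt(915). Hence Gal(Q(sqrt(915))/Q) = Z/2Z.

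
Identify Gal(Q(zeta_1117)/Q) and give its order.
|Gal(Q(zeta_1117)/Q)| = phi(1117) = 1116; group ≅ (Z/1117Z)^* ≅ Z/1116Z

The n-th cyclotomic polynomial Φ_1117(x) is the minimal polynomial of zeta_1117 over Q and has degree phi(1117) = 1116. So Q(zeta_1117) is a degree-1116 Galois extension with Galois group (Z/1117Z)^*. (Z/1117Z)^* is cyclic since 1117 is an odd prime power (or 4). Hence Gal(Q(zeta_1117)/Q) ≅ Z/1116Z.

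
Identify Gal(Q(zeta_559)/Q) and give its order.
|Gal(Q(zeta_559)/Q)| = phi(559) = 504; group ≅ (Z/559Z)^* ≅ Z/12Z × Z/42Z

The n-th cyclotomic polynomial Φ_559(x) is the minimal polynomial of zeta_559 over Q and has degree phi(559) = 504. So Q(zeta_559) is a degree-504 Galois extension with Galois group (Z/559Z)^*. By CRT, (Z/559Z)^* ≅ (Z/13Z)^* × (Z/43Z)^*. Each prime-power unit group is (Z/13Z)^* ≅ Z/12Z; (Z/43Z)^* ≅ Z/42Z. Hence Gal(Q(zeta_559)/Q) ≅ Z/12Z × Z/42Z.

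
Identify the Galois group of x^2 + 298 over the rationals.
Gal(K/Q) = Z/2Z (cyclic of order 2)

x^2 + 298 is irreducible over Q since -298 is not a rational square. The splitting field Q(sqrt(-298)) has degree 2 over Q, and its unique nontrivial automorphism is sqrt(-298) ↦ -sqrt(-298). Hence Gal(Q(sqrt(-298))/Q) = Z/2Z.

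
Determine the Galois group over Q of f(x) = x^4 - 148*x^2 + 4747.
Gal(K/Q) = V_4 (Klein four-group, Z/2Z × Z/2Z)

f factors as (x^2 - 47)(x^2 - 101), so the splitting field is K = Q(sqrt(47), sqrt(101)). The elements 47, 101, 4747 are all non-squares in Q, so sqrt(47) and sqrt(101) generate independent quadratic extensions. Thus [K:Q] = 4 and Gal(K/Q) is generated by the two order-2 automorphisms sqrt(47) ↦ -sqrt(47) and sqrt(101) ↦ -sqrt(101), giving V_4.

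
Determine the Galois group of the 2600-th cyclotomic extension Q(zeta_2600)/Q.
|Gal(Q(zeta_2600)/Q)| = phi(2600) = 960; group ≅ (Z/2600Z)^* ≅ Z/2Z × Z/2Z × Z/12Z × Z/20Z

The n-th cyclotomic polynomial Φ_2600(x) is the minimal polynomial of zeta_2600 over Q and has degree phi(2600) = 960. So Q(zeta_2600) is a degree-960 Galois extension with Galois group (Z/2600Z)^*. By CRT, (Z/2600Z)^* ≅ (Z/8Z)^* × (Z/25Z)^* × (Z/13Z)^*. Each prime-power unit group is (Z/8Z)^* ≅ Z/2Z × Z/2Z; (Z/25Z)^* ≅ Z/20Z; (Z/13Z)^* ≅ Z/12Z. Hence Gal(Q(zeta_2600)/Q) ≅ Z/2Z × Z/2Z × Z/12Z × Z/20Z.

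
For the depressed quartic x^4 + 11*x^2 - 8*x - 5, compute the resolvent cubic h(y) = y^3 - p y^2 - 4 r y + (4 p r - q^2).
h(y) = y^3 - 11*y^2 + 20*y - 284

Identify coefficients: p = 11, q = -8, r = -5.
Plug into h(y) = y^3 - p y^2 - 4 r y + (4 p r - q^2):
  h(y) = y^3 - (11) y^2 - 4*(-5) y + (4*(11)*(-5) - (-8)^2)
       = y^3 + (-11) y^2 + (20) y + (-284).
Simplifying: h(y) = y^3 - 11*y^2 + 20*y - 284.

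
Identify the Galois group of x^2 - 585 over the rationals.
Gal(K/Q) = Z/2Z (cyclic of order 2)

x^2 - 585 is irreducible over Q since 585 is not a rational square. The splitting field Q(sqrt(585)) has degree 2 over Q, and its unique nontrivial automorphism is sqrt(585) ↦ -sqrt(585). Hence Gal(Q(sqrt(585))/Q) = Z/2Z.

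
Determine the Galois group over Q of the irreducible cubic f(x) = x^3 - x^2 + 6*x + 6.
Gal(K/Q) = S_3 (symmetric group of order 6)

Compute the discriminant of x^3 + (-1)*x^2 + (6)*x + (6): Δ = -2424. Since Δ is not a rational square, the Galois group is not contained in A_3; it must be the full S_3 (irreducibility of the cubic rules out anything smaller).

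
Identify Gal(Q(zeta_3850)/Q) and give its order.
|Gal(Q(zeta_3850)/Q)| = phi(3850) = 1200; group ≅ (Z/3850Z)^* ≅ Z/6Z × Z/10Z × Z/20Z

The n-th cyclotomic polynomial Φ_3850(x) is the minimal polynomial of zeta_3850 over Q and has degree phi(3850) = 1200. So Q(zeta_3850) is a degree-1200 Galois extension with Galois group (Z/3850Z)^*. By CRT, (Z/3850Z)^* ≅ (Z/2Z)^* × (Z/25Z)^* × (Z/7Z)^* × (Z/11Z)^*. Each prime-power unit group is (Z/2Z)^* ≅ trivial group (order 1); (Z/25Z)^* ≅ Z/20Z; (Z/7Z)^* ≅ Z/6Z; (Z/11Z)^* ≅ Z/10Z. Hence Gal(Q(zeta_3850)/Q) ≅ Z/6Z × Z/10Z × Z/20Z.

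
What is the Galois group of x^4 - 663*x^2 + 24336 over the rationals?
Gal(K/Q) = Z/2Z (cyclic of order 2)

f factors as (x^2 - 624)(x^2 - 39), so the splitting field is K = Q(sqrt(624), sqrt(39)). The squarefree part of 624 is 39 and the squarefree part of 39 is also 39, so sqrt(624) and sqrt(39) are both rational multiples of sqrt(39). Hence Q(sqrt(624)) = Q(sqrt(39)) = Q(sqrt(39)), and the splitting field collapses to a single degree-2 extension with Galois group Z/2Z.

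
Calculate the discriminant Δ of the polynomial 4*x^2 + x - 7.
Δ = 113

For a quadratic a x^2 + b x + c the discriminant is Δ = b^2 - 4ac = (1)^2 - 4*(4)*(-7) = 1 - (-112) = 113.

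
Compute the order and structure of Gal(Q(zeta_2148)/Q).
|Gal(Q(zeta_2148)/Q)| = phi(2148) = 712; group ≅ (Z/2148Z)^* ≅ Z/2Z × Z/2Z × Z/178Z

The n-th cyclotomic polynomial Φ_2148(x) is the minimal polynomial of zeta_2148 over Q and has degree phi(2148) = 712. So Q(zeta_2148) is a degree-712 Galois extension with Galois group (Z/2148Z)^*. By CRT, (Z/2148Z)^* ≅ (Z/4Z)^* × (Z/3Z)^* × (Z/179Z)^*. Each prime-power unit group is (Z/4Z)^* ≅ Z/2Z; (Z/3Z)^* ≅ Z/2Z; (Z/179Z)^* ≅ Z/178Z. Hence Gal(Q(zeta_2148)/Q) ≅ Z/2Z × Z/2Z × Z/178Z.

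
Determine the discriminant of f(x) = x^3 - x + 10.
Δ = -2696

For a depressed cubic x^3 + p x + q the discriminant is Δ = -4 p^3 - 27 q^2 = -4*(-1)^3 - 27*(10)^2 = 4 - 2700 = -2696.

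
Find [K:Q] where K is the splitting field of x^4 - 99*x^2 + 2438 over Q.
[K:Q] = 4

f factors as (x^2 - 53)(x^2 - 46); the splitting field is K = Q(sqrt(53), sqrt(46)). Since 53, 46, and 2438 are all non-squares in Q, the three subfields Q(sqrt(53)), Q(sqrt(46)), Q(sqrt(2438)) are distinct degree-2 extensions, so [K:Q] = 4 (Klein four Galois group).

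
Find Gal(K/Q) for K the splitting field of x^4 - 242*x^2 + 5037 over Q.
Gal(K/Q) = V_4 (Klein four-group, Z/2Z × Z/2Z)

f factors as (x^2 - 23)(x^2 - 219), so the splitting field is K = Q(sqrt(23), sqrt(219)). The elements 23, 219, 5037 are all non-squares in Q, so sqrt(23) and sqrt(219) generate independent quadratic extensions. Thus [K:Q] = 4 and Gal(K/Q) is generated by the two order-2 automorphisms sqrt(23) ↦ -sqrt(23) and sqrt(219) ↦ -sqrt(219), giving V_4.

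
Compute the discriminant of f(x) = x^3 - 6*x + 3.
Δ = 621

For a depressed cubic x^3 + p x + q the discriminant is Δ = -4 p^3 - 27 q^2 = -4*(-6)^3 - 27*(3)^2 = 864 - 243 = 621.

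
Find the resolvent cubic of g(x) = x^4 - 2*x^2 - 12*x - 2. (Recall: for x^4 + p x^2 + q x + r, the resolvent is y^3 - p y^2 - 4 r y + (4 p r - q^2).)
h(y) = y^3 + 2*y^2 + 8*y - 128

Identify coefficients: p = -2, q = -12, r = -2.
Plug into h(y) = y^3 - p y^2 - 4 r y + (4 p r - q^2):
  h(y) = y^3 - (-2) y^2 - 4*(-2) y + (4*(-2)*(-2) - (-12)^2)
       = y^3 + (2) y^2 + (8) y + (-128).
Simplifying: h(y) = y^3 + 2*y^2 + 8*y - 128.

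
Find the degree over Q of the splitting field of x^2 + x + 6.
[K:Q] = 2

The discriminant of x^2 + (1)*x + (6) is b^2 - 4c = 1 - (24) = -23. Since -23 is not a perfect square in Q, the polynomial is irreducible over Q. Its two roots generate a degree-2 extension, so [K:Q] = 2.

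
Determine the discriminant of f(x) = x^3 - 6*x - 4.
Δ = 432

For a depressed cubic x^3 + p x + q the discriminant is Δ = -4 p^3 - 27 q^2 = -4*(-6)^3 - 27*(-4)^2 = 864 - 432 = 432.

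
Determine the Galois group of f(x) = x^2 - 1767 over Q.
Gal(K/Q) = Z/2Z (cyclic of order 2)

x^2 - 1767 is irreducible over Q since 1767 is not a rational square. The splitting field Q(sqrt(1767)) has degree 2 over Q, and its unique nontrivial automorphism is sqrt(1767) ↦ -sqrt(1767). Hence Gal(Q(sqrt(1767))/Q) = Z/2Z.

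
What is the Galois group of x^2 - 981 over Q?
Gal(K/Q) = Z/2Z (cyclic of order 2)

x^2 - 981 is irreducible over Q since 981 is not a rational square. The splitting field Q(sqrt(981)) has degree 2 over Q, and its unique nontrivial automorphism is sqrt(981) ↦ -sqrt(981). Hence Gal(Q(sqrt(981))/Q) = Z/2Z.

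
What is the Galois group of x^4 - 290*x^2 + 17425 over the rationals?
Gal(K/Q) = V_4 (Klein four-group, Z/2Z × Z/2Z)

f factors as (x^2 - 205)(x^2 - 85), so the splitting field is K = Q(sqrt(205), sqrt(85)). The elements 205, 85, 17425 are all non-squares in Q, so sqrt(205) and sqrt(85) generate independent quadratic extensions. Thus [K:Q] = 4 and Gal(K/Q) is generated by the two order-2 automorphisms sqrt(205) ↦ -sqrt(205) and sqrt(85) ↦ -sqrt(85), giving V_4.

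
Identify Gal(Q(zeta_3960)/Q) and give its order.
|Gal(Q(zeta_3960)/Q)| = phi(3960) = 960; group ≅ (Z/3960Z)^* ≅ Z/2Z × Z/2Z × Z/4Z × Z/6Z × Z/10Z

The n-th cyclotomic polynomial Φ_3960(x) is the minimal polynomial of zeta_3960 over Q and has degree phi(3960) = 960. So Q(zeta_3960) is a degree-960 Galois extension with Galois group (Z/3960Z)^*. By CRT, (Z/3960Z)^* ≅ (Z/8Z)^* × (Z/9Z)^* × (Z/5Z)^* × (Z/11Z)^*. Each prime-power unit group is (Z/8Z)^* ≅ Z/2Z × Z/2Z; (Z/9Z)^* ≅ Z/6Z; (Z/5Z)^* ≅ Z/4Z; (Z/11Z)^* ≅ Z/10Z. Hence Gal(Q(zeta_3960)/Q) ≅ Z/2Z × Z/2Z × Z/4Z × Z/6Z × Z/10Z.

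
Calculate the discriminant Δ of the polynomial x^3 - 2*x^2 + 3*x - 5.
Δ = -367

For x^3 + a x^2 + b x + c the discriminant is Δ = 18 a b c - 4 a^3 c + a^2 b^2 - 4 b^3 - 27 c^2.
Plug a = -2, b = 3, c = -5:
  18*(-2)*(3)*(-5) - 4*(-2)^3*(-5) + (-2)^2*(3)^2 - 4*(3)^3 - 27*(-5)^2
  = 540 + (-160) + 36 + (-108) + (-675)
  = -367.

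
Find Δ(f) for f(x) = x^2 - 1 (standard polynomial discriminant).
Δ = 4

For a quadratic a x^2 + b x + c the discriminant is Δ = b^2 - 4ac = (0)^2 - 4*(1)*(-1) = 0 - (-4) = 4.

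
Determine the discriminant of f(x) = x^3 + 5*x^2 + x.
Δ = 21

For x^3 + a x^2 + b x + c the discriminant is Δ = 18 a b c - 4 a^3 c + a^2 b^2 - 4 b^3 - 27 c^2.
Plug a = 5, b = 1, c = 0:
  18*(5)*(1)*(0) - 4*(5)^3*(0) + (5)^2*(1)^2 - 4*(1)^3 - 27*(0)^2
  = 0 + (0) + 25 + (-4) + (0)
  = 21.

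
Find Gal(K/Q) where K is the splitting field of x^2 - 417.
Gal(K/Q) = Z/2Z (cyclic of order 2)

x^2 - 417 is irreducible over Q since 417 is not a rational square. The splitting field Q(sqrt(417)) has degree 2 over Q, and its unique nontrivial automorphism is sqrt(417) ↦ -sqrt(417). Hence Gal(Q(sqrt(417))/Q) = Z/2Z.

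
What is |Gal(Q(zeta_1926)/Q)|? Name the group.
|Gal(Q(zeta_1926)/Q)| = phi(1926) = 636; group ≅ (Z/1926Z)^* ≅ Z/6Z × Z/106Z

The n-th cyclotomic polynomial Φ_1926(x) is the minimal polynomial of zeta_1926 over Q and has degree phi(1926) = 636. So Q(zeta_1926) is a degree-636 Galois extension with Galois group (Z/1926Z)^*. By CRT, (Z/1926Z)^* ≅ (Z/2Z)^* × (Z/9Z)^* × (Z/107Z)^*. Each prime-power unit group is (Z/2Z)^* ≅ trivial group (order 1); (Z/9Z)^* ≅ Z/6Z; (Z/107Z)^* ≅ Z/106Z. Hence Gal(Q(zeta_1926)/Q) ≅ Z/6Z × Z/106Z.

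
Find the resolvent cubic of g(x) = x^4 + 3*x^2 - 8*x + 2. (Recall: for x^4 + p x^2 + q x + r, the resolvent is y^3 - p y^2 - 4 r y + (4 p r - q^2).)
h(y) = y^3 - 3*y^2 - 8*y - 40

Identify coefficients: p = 3, q = -8, r = 2.
Plug into h(y) = y^3 - p y^2 - 4 r y + (4 p r - q^2):
  h(y) = y^3 - (3) y^2 - 4*(2) y + (4*(3)*(2) - (-8)^2)
       = y^3 + (-3) y^2 + (-8) y + (-40).
Simplifying: h(y) = y^3 - 3*y^2 - 8*y - 40.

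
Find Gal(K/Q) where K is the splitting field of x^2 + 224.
Gal(K/Q) = Z/2Z (cyclic of order 2)

x^2 + 224 is irreducible over Q since -224 is not a rational square. The splitting field Q(sqrt(-224)) has degree 2 over Q, and its unique nontrivial automorphism is sqrt(-224) ↦ -sqrt(-224). Hence Gal(Q(sqrt(-224))/Q) = Z/2Z.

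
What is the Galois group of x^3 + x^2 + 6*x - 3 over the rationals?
Gal(K/Q) = S_3 (symmetric group of order 6)

Compute the discriminant of x^3 + (1)*x^2 + (6)*x + (-3): Δ = -1383. Since Δ is not a rational square, the Galois group is not contained in A_3; it must be the full S_3 (irreducibility of the cubic rules out anything smaller).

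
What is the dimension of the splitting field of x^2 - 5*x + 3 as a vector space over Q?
[K:Q] = 2

The discriminant of x^2 + (-5)*x + (3) is b^2 - 4c = 25 - (12) = 13. Since 13 is not a perfect square in Q, the polynomial is irreducible over Q. Its two roots generate a degree-2 extension, so [K:Q] = 2.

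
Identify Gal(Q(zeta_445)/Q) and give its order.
|Gal(Q(zeta_445)/Q)| = phi(445) = 352; group ≅ (Z/445Z)^* ≅ Z/4Z × Z/88Z

The n-th cyclotomic polynomial Φ_445(x) is the minimal polynomial of zeta_445 over Q and has degree phi(445) = 352. So Q(zeta_445) is a degree-352 Galois extension with Galois group (Z/445Z)^*. By CRT, (Z/445Z)^* ≅ (Z/5Z)^* × (Z/89Z)^*. Each prime-power unit group is (Z/5Z)^* ≅ Z/4Z; (Z/89Z)^* ≅ Z/88Z. Hence Gal(Q(zeta_445)/Q) ≅ Z/4Z × Z/88Z.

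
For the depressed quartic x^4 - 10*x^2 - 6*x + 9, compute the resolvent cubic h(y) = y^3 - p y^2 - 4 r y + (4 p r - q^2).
h(y) = y^3 + 10*y^2 - 36*y - 396

Identify coefficients: p = -10, q = -6, r = 9.
Plug into h(y) = y^3 - p y^2 - 4 r y + (4 p r - q^2):
  h(y) = y^3 - (-10) y^2 - 4*(9) y + (4*(-10)*(9) - (-6)^2)
       = y^3 + (10) y^2 + (-36) y + (-396).
Simplifying: h(y) = y^3 + 10*y^2 - 36*y - 396.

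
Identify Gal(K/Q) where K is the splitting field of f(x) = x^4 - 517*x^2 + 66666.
Gal(K/Q) = V_4 (Klein four-group, Z/2Z × Z/2Z)

f factors as (x^2 - 246)(x^2 - 271), so the splitting field is K = Q(sqrt(246), sqrt(271)). The elements 246, 271, 66666 are all non-squares in Q, so sqrt(246) and sqrt(271) generate independent quadratic extensions. Thus [K:Q] = 4 and Gal(K/Q) is generated by the two order-2 automorphisms sqrt(246) ↦ -sqrt(246) and sqrt(271) ↦ -sqrt(271), giving V_4.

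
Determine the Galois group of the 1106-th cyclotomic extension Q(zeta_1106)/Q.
|Gal(Q(zeta_1106)/Q)| = phi(1106) = 468; group ≅ (Z/1106Z)^* ≅ Z/6Z × Z/78Z

The n-th cyclotomic polynomial Φ_1106(x) is the minimal polynomial of zeta_1106 over Q and has degree phi(1106) = 468. So Q(zeta_1106) is a degree-468 Galois extension with Galois group (Z/1106Z)^*. By CRT, (Z/1106Z)^* ≅ (Z/2Z)^* × (Z/7Z)^* × (Z/79Z)^*. Each prime-power unit group is (Z/2Z)^* ≅ trivial group (order 1); (Z/7Z)^* ≅ Z/6Z; (Z/79Z)^* ≅ Z/78Z. Hence Gal(Q(zeta_1106)/Q) ≅ Z/6Z × Z/78Z.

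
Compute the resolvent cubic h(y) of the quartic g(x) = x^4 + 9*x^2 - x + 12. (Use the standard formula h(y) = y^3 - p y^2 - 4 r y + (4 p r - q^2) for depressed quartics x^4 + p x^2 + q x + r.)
h(y) = y^3 - 9*y^2 - 48*y + 431

Identify coefficients: p = 9, q = -1, r = 12.
Plug into h(y) = y^3 - p y^2 - 4 r y + (4 p r - q^2):
  h(y) = y^3 - (9) y^2 - 4*(12) y + (4*(9)*(12) - (-1)^2)
       = y^3 + (-9) y^2 + (-48) y + (431).
Simplifying: h(y) = y^3 - 9*y^2 - 48*y + 431.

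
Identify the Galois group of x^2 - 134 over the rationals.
Gal(K/Q) = Z/2Z (cyclic of order 2)

x^2 - 134 is irreducible over Q since 134 is not a rational square. The splitting field Q(sqrt(134)) has degree 2 over Q, and its unique nontrivial automorphism is sqrt(134) ↦ -sqrt(134). Hence Gal(Q(sqrt(134))/Q) = Z/2Z.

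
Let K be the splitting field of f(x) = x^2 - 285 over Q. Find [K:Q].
[K:Q] = 2

The polynomial x^2 - 285 is irreducible over Q since 285 is not a perfect square. Its splitting field is Q(sqrt(285)), which has degree 2 over Q.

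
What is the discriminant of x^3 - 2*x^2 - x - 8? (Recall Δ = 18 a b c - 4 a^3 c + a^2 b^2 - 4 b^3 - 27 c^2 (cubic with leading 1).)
Δ = -2264

For x^3 + a x^2 + b x + c the discriminant is Δ = 18 a b c - 4 a^3 c + a^2 b^2 - 4 b^3 - 27 c^2.
Plug a = -2, b = -1, c = -8:
  18*(-2)*(-1)*(-8) - 4*(-2)^3*(-8) + (-2)^2*(-1)^2 - 4*(-1)^3 - 27*(-8)^2
  = -288 + (-256) + 4 + (4) + (-1728)
  = -2264.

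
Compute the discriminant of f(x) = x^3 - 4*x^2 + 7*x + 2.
Δ = -1192

For x^3 + a x^2 + b x + c the discriminant is Δ = 18 a b c - 4 a^3 c + a^2 b^2 - 4 b^3 - 27 c^2.
Plug a = -4, b = 7, c = 2:
  18*(-4)*(7)*(2) - 4*(-4)^3*(2) + (-4)^2*(7)^2 - 4*(7)^3 - 27*(2)^2
  = -1008 + (512) + 784 + (-1372) + (-108)
  = -1192.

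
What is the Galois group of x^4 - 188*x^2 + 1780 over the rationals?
Gal(K/Q) = V_4 (Klein four-group, Z/2Z × Z/2Z)

f factors as (x^2 - 10)(x^2 - 178), so the splitting field is K = Q(sqrt(10), sqrt(178)). The elements 10, 178, 1780 are all non-squares in Q, so sqrt(10) and sqrt(178) generate independent quadratic extensions. Thus [K:Q] = 4 and Gal(K/Q) is generated by the two order-2 automorphisms sqrt(10) ↦ -sqrt(10) and sqrt(178) ↦ -sqrt(178), giving V_4.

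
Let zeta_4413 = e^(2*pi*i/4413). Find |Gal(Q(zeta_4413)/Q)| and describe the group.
|Gal(Q(zeta_4413)/Q)| = phi(4413) = 2940; group ≅ (Z/4413Z)^* ≅ Z/2Z × Z/1470Z

The n-th cyclotomic polynomial Φ_4413(x) is the minimal polynomial of zeta_4413 over Q and has degree phi(4413) = 2940. So Q(zeta_4413) is a degree-2940 Galois extension with Galois group (Z/4413Z)^*. By CRT, (Z/4413Z)^* ≅ (Z/3Z)^* × (Z/1471Z)^*. Each prime-power unit group is (Z/3Z)^* ≅ Z/2Z; (Z/1471Z)^* ≅ Z/1470Z. Hence Gal(Q(zeta_4413)/Q) ≅ Z/2Z × Z/1470Z.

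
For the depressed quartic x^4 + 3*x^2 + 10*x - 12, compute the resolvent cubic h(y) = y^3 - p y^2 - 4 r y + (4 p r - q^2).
h(y) = y^3 - 3*y^2 + 48*y - 244

Identify coefficients: p = 3, q = 10, r = -12.
Plug into h(y) = y^3 - p y^2 - 4 r y + (4 p r - q^2):
  h(y) = y^3 - (3) y^2 - 4*(-12) y + (4*(3)*(-12) - (10)^2)
       = y^3 + (-3) y^2 + (48) y + (-244).
Simplifying: h(y) = y^3 - 3*y^2 + 48*y - 244.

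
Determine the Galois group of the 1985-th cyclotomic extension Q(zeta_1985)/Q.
|Gal(Q(zeta_1985)/Q)| = phi(1985) = 1584; group ≅ (Z/1985Z)^* ≅ Z/4Z × Z/396Z

The n-th cyclotomic polynomial Φ_1985(x) is the minimal polynomial of zeta_1985 over Q and has degree phi(1985) = 1584. So Q(zeta_1985) is a degree-1584 Galois extension with Galois group (Z/1985Z)^*. By CRT, (Z/1985Z)^* ≅ (Z/5Z)^* × (Z/397Z)^*. Each prime-power unit group is (Z/5Z)^* ≅ Z/4Z; (Z/397Z)^* ≅ Z/396Z. Hence Gal(Q(zeta_1985)/Q) ≅ Z/4Z × Z/396Z.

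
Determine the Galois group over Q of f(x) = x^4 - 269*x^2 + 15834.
Gal(K/Q) = V_4 (Klein four-group, Z/2Z × Z/2Z)

f factors as (x^2 - 182)(x^2 - 87), so the splitting field is K = Q(sqrt(182), sqrt(87)). The elements 182, 87, 15834 are all non-squares in Q, so sqrt(182) and sqrt(87) generate independent quadratic extensions. Thus [K:Q] = 4 and Gal(K/Q) is generated by the two order-2 automorphisms sqrt(182) ↦ -sqrt(182) and sqrt(87) ↦ -sqrt(87), giving V_4.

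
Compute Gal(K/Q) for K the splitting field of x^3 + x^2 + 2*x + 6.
Gal(K/Q) = S_3 (symmetric group of order 6)

Compute the discriminant of x^3 + (1)*x^2 + (2)*x + (6): Δ = -808. Since Δ is not a rational square, the Galois group is not contained in A_3; it must be the full S_3 (irreducibility of the cubic rules out anything smaller).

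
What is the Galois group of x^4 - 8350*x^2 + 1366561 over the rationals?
Gal(K/Q) = Z/2Z (cyclic of order 2)

f factors as (x^2 - 8183)(x^2 - 167), so the splitting field is K = Q(sqrt(8183), sqrt(167)). The squarefree part of 8183 is 167 and the squarefree part of 167 is also 167, so sqrt(8183) and sqrt(167) are both rational multiples of sqrt(167). Hence Q(sqrt(8183)) = Q(sqrt(167)) = Q(sqrt(167)), and the splitting field collapses to a single degree-2 extension with Galois group Z/2Z.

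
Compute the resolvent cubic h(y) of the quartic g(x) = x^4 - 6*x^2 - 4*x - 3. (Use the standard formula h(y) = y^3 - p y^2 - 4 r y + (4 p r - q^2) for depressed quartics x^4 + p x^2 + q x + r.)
h(y) = y^3 + 6*y^2 + 12*y + 56

Identify coefficients: p = -6, q = -4, r = -3.
Plug into h(y) = y^3 - p y^2 - 4 r y + (4 p r - q^2):
  h(y) = y^3 - (-6) y^2 - 4*(-3) y + (4*(-6)*(-3) - (-4)^2)
       = y^3 + (6) y^2 + (12) y + (56).
Simplifying: h(y) = y^3 + 6*y^2 + 12*y + 56.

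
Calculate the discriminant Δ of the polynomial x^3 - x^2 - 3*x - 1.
Δ = 32

For x^3 + a x^2 + b x + c the discriminant is Δ = 18 a b c - 4 a^3 c + a^2 b^2 - 4 b^3 - 27 c^2.
Plug a = -1, b = -3, c = -1:
  18*(-1)*(-3)*(-1) - 4*(-1)^3*(-1) + (-1)^2*(-3)^2 - 4*(-3)^3 - 27*(-1)^2
  = -54 + (-4) + 9 + (108) + (-27)
  = 32.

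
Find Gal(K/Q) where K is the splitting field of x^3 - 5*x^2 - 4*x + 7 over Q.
Gal(K/Q) = S_3 (symmetric group of order 6)

Compute the discriminant of x^3 + (-5)*x^2 + (-4)*x + (7): Δ = 5353. Since Δ is not a rational square, the Galois group is not contained in A_3; it must be the full S_3 (irreducibility of the cubic rules out anything smaller).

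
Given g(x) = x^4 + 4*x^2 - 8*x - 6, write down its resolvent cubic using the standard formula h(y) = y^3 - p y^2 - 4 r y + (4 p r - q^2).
h(y) = y^3 - 4*y^2 + 24*y - 160

Identify coefficients: p = 4, q = -8, r = -6.
Plug into h(y) = y^3 - p y^2 - 4 r y + (4 p r - q^2):
  h(y) = y^3 - (4) y^2 - 4*(-6) y + (4*(4)*(-6) - (-8)^2)
       = y^3 + (-4) y^2 + (24) y + (-160).
Simplifying: h(y) = y^3 - 4*y^2 + 24*y - 160.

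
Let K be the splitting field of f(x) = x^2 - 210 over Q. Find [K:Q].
[K:Q] = 2

The polynomial x^2 - 210 is irreducible over Q since 210 is not a perfect square. Its splitting field is Q(sqrt(210)), which has degree 2 over Q.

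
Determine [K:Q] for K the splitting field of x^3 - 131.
[K:Q] = 6

x^3 - 131 has one real root r = 131^(1/3) and two complex roots r*zeta_3, r*zeta_3^2 where zeta_3 = e^(2*pi*i/3). The splitting field is Q(r, zeta_3). [Q(r):Q] = 3 and [Q(zeta_3):Q] = 2 with gcd = 1, so [Q(r, zeta_3):Q] = 3 * 2 = 6.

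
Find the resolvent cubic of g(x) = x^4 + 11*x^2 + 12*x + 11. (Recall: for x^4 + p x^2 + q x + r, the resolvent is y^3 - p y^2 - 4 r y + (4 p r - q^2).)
h(y) = y^3 - 11*y^2 - 44*y + 340

Identify coefficients: p = 11, q = 12, r = 11.
Plug into h(y) = y^3 - p y^2 - 4 r y + (4 p r - q^2):
  h(y) = y^3 - (11) y^2 - 4*(11) y + (4*(11)*(11) - (12)^2)
       = y^3 + (-11) y^2 + (-44) y + (340).
Simplifying: h(y) = y^3 - 11*y^2 - 44*y + 340.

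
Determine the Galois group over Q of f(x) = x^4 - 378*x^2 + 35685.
Gal(K/Q) = V_4 (Klein four-group, Z/2Z × Z/2Z)

f factors as (x^2 - 195)(x^2 - 183), so the splitting field is K = Q(sqrt(195), sqrt(183)). The elements 195, 183, 35685 are all non-squares in Q, so sqrt(195) and sqrt(183) generate independent quadratic extensions. Thus [K:Q] = 4 and Gal(K/Q) is generated by the two order-2 automorphisms sqrt(195) ↦ -sqrt(195) and sqrt(183) ↦ -sqrt(183), giving V_4.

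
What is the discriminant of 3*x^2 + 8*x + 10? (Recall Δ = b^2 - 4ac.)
Δ = -56

For a quadratic a x^2 + b x + c the discriminant is Δ = b^2 - 4ac = (8)^2 - 4*(3)*(10) = 64 - (120) = -56.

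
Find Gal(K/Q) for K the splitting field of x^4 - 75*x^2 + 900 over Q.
Gal(K/Q) = Z/2Z (cyclic of order 2)

f factors as (x^2 - 15)(x^2 - 60), so the splitting field is K = Q(sqrt(15), sqrt(60)). The squarefree part of 15 is 15 and the squarefree part of 60 is also 15, so sqrt(15) and sqrt(60) are both rational multiples of sqrt(15). Hence Q(sqrt(15)) = Q(sqrt(60)) = Q(sqrt(15)), and the splitting field collapses to a single degree-2 extension with Galois group Z/2Z.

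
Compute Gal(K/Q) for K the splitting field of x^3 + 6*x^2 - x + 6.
Gal(K/Q) = S_3 (symmetric group of order 6)

Compute the discriminant of x^3 + (6)*x^2 + (-1)*x + (6): Δ = -6764. Since Δ is not a rational square, the Galois group is not contained in A_3; it must be the full S_3 (irreducibility of the cubic rules out anything smaller).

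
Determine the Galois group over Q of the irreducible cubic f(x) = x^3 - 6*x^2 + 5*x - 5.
Gal(K/Q) = S_3 (symmetric group of order 6)

Compute the discriminant of x^3 + (-6)*x^2 + (5)*x + (-5): Δ = -1895. Since Δ is not a rational square, the Galois group is not contained in A_3; it must be the full S_3 (irreducibility of the cubic rules out anything smaller).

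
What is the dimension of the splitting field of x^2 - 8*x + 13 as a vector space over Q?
[K:Q] = 2

The discriminant of x^2 + (-8)*x + (13) is b^2 - 4c = 64 - (52) = 12. Since 12 is not a perfect square in Q, the polynomial is irreducible over Q. Its two roots generate a degree-2 extension, so [K:Q] = 2.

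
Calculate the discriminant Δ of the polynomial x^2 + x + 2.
Δ = -7

For a quadratic a x^2 + b x + c the discriminant is Δ = b^2 - 4ac = (1)^2 - 4*(1)*(2) = 1 - (8) = -7.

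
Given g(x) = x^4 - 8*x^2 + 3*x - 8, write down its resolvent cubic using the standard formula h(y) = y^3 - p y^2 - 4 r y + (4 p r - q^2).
h(y) = y^3 + 8*y^2 + 32*y + 247

Identify coefficients: p = -8, q = 3, r = -8.
Plug into h(y) = y^3 - p y^2 - 4 r y + (4 p r - q^2):
  h(y) = y^3 - (-8) y^2 - 4*(-8) y + (4*(-8)*(-8) - (3)^2)
       = y^3 + (8) y^2 + (32) y + (247).
Simplifying: h(y) = y^3 + 8*y^2 + 32*y + 247.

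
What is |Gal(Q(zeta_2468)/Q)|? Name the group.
|Gal(Q(zeta_2468)/Q)| = phi(2468) = 1232; group ≅ (Z/2468Z)^* ≅ Z/2Z × Z/616Z

The n-th cyclotomic polynomial Φ_2468(x) is the minimal polynomial of zeta_2468 over Q and has degree phi(2468) = 1232. So Q(zeta_2468) is a degree-1232 Galois extension with Galois group (Z/2468Z)^*. By CRT, (Z/2468Z)^* ≅ (Z/4Z)^* × (Z/617Z)^*. Each prime-power unit group is (Z/4Z)^* ≅ Z/2Z; (Z/617Z)^* ≅ Z/616Z. Hence Gal(Q(zeta_2468)/Q) ≅ Z/2Z × Z/616Z.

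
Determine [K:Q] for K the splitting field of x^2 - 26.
[K:Q] = 2

The polynomial x^2 - 26 is irreducible over Q since 26 is not a perfect square. Its splitting field is Q(sqrt(26)), which has degree 2 over Q.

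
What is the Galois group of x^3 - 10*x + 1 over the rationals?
Gal(K/Q) = S_3 (symmetric group of order 6)

Compute the discriminant of x^3 + (0)*x^2 + (-10)*x + (1): Δ = 3973. Since Δ is not a rational square, the Galois group is not contained in A_3; it must be the full S_3 (irreducibility of the cubic rules out anything smaller).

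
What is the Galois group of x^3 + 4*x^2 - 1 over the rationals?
Gal(K/Q) = S_3 (symmetric group of order 6)

Compute the discriminant of x^3 + (4)*x^2 + (0)*x + (-1): Δ = 229. Since Δ is not a rational square, the Galois group is not contained in A_3; it must be the full S_3 (irreducibility of the cubic rules out anything smaller).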